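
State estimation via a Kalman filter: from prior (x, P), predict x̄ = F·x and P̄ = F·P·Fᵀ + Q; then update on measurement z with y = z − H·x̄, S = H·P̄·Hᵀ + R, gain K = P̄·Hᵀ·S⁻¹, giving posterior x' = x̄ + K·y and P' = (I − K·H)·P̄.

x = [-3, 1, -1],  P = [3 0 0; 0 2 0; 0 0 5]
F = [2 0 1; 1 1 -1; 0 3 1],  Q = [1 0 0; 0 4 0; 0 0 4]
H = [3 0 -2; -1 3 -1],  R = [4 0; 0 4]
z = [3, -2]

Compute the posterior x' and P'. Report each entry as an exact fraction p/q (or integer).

x̄ = F·x = [-7, -1, 2]
P̄ = F·P·Fᵀ + Q = [18 1 5; 1 14 1; 5 1 27]
y = z − H·x̄ = [28, -4]
S = H·P̄·Hᵀ + R = [214 -2; -2 173]
K = P̄·Hᵀ·S⁻¹ = [3786/18509 -2096/18509; 253/37018 4281/18509; -6805/37018 -3142/18509]
x' = x̄ + K·y = [-15171/18509, -32091/18509, -45684/18509]
P' = (I − K·H)·P̄ = [124658/18509 98563/18509 179415/18509; 98563/18509 175519/37018 295183/37018; 179415/18509 295183/37018 551855/37018]

x' = [-15171/18509, -32091/18509, -45684/18509]
P' = [124658/18509 98563/18509 179415/18509; 98563/18509 175519/37018 295183/37018; 179415/18509 295183/37018 551855/37018]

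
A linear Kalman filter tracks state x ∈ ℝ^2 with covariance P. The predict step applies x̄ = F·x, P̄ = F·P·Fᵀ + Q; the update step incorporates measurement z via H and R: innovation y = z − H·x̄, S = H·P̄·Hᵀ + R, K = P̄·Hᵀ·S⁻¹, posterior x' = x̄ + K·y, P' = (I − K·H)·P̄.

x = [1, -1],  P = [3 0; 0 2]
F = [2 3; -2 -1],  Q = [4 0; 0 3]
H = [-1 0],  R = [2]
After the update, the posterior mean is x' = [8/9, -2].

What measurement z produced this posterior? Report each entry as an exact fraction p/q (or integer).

z = [-1]

x̄ = F·x = [-1, -1]
P̄ = F·P·Fᵀ + Q = [34 -18; -18 17]
S = H·P̄·Hᵀ + R = [36]
K = P̄·Hᵀ·S⁻¹ = [-17/18; 1/2]
x' − x̄ = [17/9, -1] = K·y
y = (KᵀK)⁻¹·Kᵀ·(x' − x̄) = [-2]
z = y + H·x̄ = [-2] + [1] = [-1]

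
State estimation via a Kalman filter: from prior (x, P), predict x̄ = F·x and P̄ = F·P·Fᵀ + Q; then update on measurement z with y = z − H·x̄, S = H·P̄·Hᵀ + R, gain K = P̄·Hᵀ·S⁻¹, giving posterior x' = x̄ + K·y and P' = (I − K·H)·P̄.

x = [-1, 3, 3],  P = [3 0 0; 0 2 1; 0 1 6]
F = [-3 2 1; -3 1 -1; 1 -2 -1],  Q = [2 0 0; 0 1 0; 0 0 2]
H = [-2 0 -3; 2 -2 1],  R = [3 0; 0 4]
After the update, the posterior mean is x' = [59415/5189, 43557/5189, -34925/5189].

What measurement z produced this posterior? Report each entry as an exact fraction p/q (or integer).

x̄ = F·x = [12, 3, -10]
P̄ = F·P·Fᵀ + Q = [47 24 -27; 24 34 -6; -27 -6 23]
S = H·P̄·Hᵀ + R = [74 19; 19 75]
K = P̄·Hᵀ·S⁻¹ = [-1336/5189 1653/5189; -1756/5189 -1354/5189; -764/5189 -1121/5189]
x' − x̄ = [-2853/5189, 27990/5189, 16965/5189] = K·y
y = (KᵀK)⁻¹·Kᵀ·(x' − x̄) = [-9, -9]
z = y + H·x̄ = [-9, -9] + [6, 8] = [-3, -1]

z = [-3, -1]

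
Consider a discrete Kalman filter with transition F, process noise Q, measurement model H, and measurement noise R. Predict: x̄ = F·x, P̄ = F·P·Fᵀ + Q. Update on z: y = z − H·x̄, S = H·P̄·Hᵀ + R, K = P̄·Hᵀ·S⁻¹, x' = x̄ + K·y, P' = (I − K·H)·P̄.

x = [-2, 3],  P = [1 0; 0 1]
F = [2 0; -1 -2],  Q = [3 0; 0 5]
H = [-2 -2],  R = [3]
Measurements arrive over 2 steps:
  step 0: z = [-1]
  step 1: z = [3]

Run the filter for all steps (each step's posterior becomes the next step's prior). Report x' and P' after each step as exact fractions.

step 0: x' = [-10/11, 52/55], P' = [57/11 -54/11; -54/11 294/55]
step 1: x' = [-12542/12089, -5806/12089], P' = [47259/12089 -41814/12089; -41814/12089 45312/12089]

step 0: x̄ = F·x = [-4, -4]
step 0: P̄ = F·P·Fᵀ + Q = [7 -2; -2 10]
step 0: y = z − H·x̄ = [-17]
step 0: S = H·P̄·Hᵀ + R = [55]
step 0: K = P̄·Hᵀ·S⁻¹ = [-2/11; -16/55]
step 0: x' = x̄ + K·y = [-10/11, 52/55]
step 0: P' = (I − K·H)·P̄ = [57/11 -54/11; -54/11 294/55]
step 1: x̄ = F·x = [-20/11, -54/55]
step 1: P̄ = F·P·Fᵀ + Q = [261/11 102/11; 102/11 656/55]
step 1: y = z − H·x̄ = [-13/5]
step 1: S = H·P̄·Hᵀ + R = [1099/5]
step 1: K = P̄·Hᵀ·S⁻¹ = [-330/1099; -212/1099]
step 1: x' = x̄ + K·y = [-12542/12089, -5806/12089]
step 1: P' = (I − K·H)·P̄ = [47259/12089 -41814/12089; -41814/12089 45312/12089]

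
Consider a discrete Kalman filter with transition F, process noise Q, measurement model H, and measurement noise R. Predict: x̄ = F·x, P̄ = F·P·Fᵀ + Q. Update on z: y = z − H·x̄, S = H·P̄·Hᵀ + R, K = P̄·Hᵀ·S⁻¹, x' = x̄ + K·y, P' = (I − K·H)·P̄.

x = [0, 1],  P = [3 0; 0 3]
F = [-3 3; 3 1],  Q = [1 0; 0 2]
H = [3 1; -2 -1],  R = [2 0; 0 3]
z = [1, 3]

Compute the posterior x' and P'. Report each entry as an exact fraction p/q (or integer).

x̄ = F·x = [3, 1]
P̄ = F·P·Fᵀ + Q = [55 -18; -18 32]
y = z − H·x̄ = [-9, 10]
S = H·P̄·Hᵀ + R = [421 -272; -272 183]
K = P̄·Hᵀ·S⁻¹ = [1877/3059 1252/3059; -2938/3059 -4300/3059]
x' = x̄ + K·y = [4804/3059, -13499/3059]
P' = (I − K·H)·P̄ = [7510/3059 -18776/3059; -18776/3059 50452/3059]

x' = [4804/3059, -13499/3059]
P' = [7510/3059 -18776/3059; -18776/3059 50452/3059]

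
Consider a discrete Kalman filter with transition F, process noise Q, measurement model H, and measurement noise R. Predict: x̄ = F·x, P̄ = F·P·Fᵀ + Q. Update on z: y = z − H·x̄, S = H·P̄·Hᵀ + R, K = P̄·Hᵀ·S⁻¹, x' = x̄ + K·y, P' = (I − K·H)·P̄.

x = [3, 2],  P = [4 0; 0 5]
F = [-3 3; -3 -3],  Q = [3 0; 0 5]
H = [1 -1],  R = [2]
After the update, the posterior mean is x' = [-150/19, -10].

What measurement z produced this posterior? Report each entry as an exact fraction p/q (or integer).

z = [2]

x̄ = F·x = [-3, -15]
P̄ = F·P·Fᵀ + Q = [84 -9; -9 86]
S = H·P̄·Hᵀ + R = [190]
K = P̄·Hᵀ·S⁻¹ = [93/190; -1/2]
x' − x̄ = [-93/19, 5] = K·y
y = (KᵀK)⁻¹·Kᵀ·(x' − x̄) = [-10]
z = y + H·x̄ = [-10] + [12] = [2]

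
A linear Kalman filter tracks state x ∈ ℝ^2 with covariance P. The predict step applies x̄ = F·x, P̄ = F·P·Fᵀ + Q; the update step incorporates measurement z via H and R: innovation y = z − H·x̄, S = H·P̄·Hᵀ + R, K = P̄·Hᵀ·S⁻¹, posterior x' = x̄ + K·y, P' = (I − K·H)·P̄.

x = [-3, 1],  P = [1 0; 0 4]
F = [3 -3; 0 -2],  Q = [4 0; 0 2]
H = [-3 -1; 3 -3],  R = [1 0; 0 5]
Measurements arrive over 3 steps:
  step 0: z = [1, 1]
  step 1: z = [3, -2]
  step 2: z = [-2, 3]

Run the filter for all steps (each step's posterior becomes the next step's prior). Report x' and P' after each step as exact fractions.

step 0: x̄ = F·x = [-12, -2]
step 0: P̄ = F·P·Fᵀ + Q = [49 24; 24 18]
step 0: y = z − H·x̄ = [-37, 31]
step 0: S = H·P̄·Hᵀ + R = [604 -243; -243 176]
step 0: K = P̄·Hᵀ·S⁻¹ = [-11871/47255 3747/47255; -882/3635 -846/3635]
step 0: x' = x̄ + K·y = [-11676/47255, -862/3635]
step 0: P' = (I − K·H)·P̄ = [4529/47255 -132/3635; -132/3635 1278/3635]
step 1: x̄ = F·x = [-282/9451, 1724/3635]
step 1: P̄ = F·P·Fᵀ + Q = [82039/9451 1692/727; 1692/727 12382/3635]
step 1: y = z − H·x̄ = [159947/47255, -23044/47255]
step 1: S = H·P̄·Hᵀ + R = [4559856/47255 -2548977/47255; -2548977/47255 3397084/47255]
step 1: K = P̄·Hᵀ·S⁻¹ = [-15929803/63435475 4865391/63435475; -43541114/190306425 -13746514/63435475]
step 1: x' = x̄ + K·y = [-58184029/63435475, -37007702/190306425]
step 1: P' = (I − K·H)·P̄ = [6009697/63435475 -2099288/63435475; -2099288/63435475 62434706/190306425]
step 2: x̄ = F·x = [-27508877/12687095, 74015404/190306425]
step 2: P̄ = F·P·Fᵀ + Q = [21316819/2537419 27493028/12687095; 27493028/12687095 630351674/190306425]
step 2: y = z − H·x̄ = [-1544496911/190306425, 676954984/63435475]
step 2: S = H·P̄·Hᵀ + R = [17683883444/190306425 -3341141761/63435475; -3341141761/63435475 4530144152/63435475]
step 2: K = P̄·Hᵀ·S⁻¹ = [-184512196851/734933511055 56382030807/734933511055; -167806488046/734933511055 -159122667138/734933511055]
step 2: x' = x̄ + K·y = [101126249400/146986702211, -10071803506/146986702211]
step 2: P' = (I − K·H)·P̄ = [69620562049/734933511055 -24349489296/734933511055; -24349489296/734933511055 240854955934/734933511055]

step 0: x' = [-11676/47255, -862/3635], P' = [4529/47255 -132/3635; -132/3635 1278/3635]
step 1: x' = [-58184029/63435475, -37007702/190306425], P' = [6009697/63435475 -2099288/63435475; -2099288/63435475 62434706/190306425]
step 2: x' = [101126249400/146986702211, -10071803506/146986702211], P' = [69620562049/734933511055 -24349489296/734933511055; -24349489296/734933511055 240854955934/734933511055]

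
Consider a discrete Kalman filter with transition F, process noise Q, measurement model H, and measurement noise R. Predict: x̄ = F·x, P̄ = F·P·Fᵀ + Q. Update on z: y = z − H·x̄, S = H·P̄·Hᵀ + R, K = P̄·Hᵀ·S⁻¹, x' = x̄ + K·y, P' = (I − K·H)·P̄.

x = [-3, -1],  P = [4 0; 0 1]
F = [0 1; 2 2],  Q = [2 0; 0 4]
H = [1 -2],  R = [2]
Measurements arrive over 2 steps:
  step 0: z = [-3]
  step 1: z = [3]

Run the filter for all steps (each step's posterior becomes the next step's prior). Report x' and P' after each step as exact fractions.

step 0: x̄ = F·x = [-1, -8]
step 0: P̄ = F·P·Fᵀ + Q = [3 2; 2 24]
step 0: y = z − H·x̄ = [-18]
step 0: S = H·P̄·Hᵀ + R = [93]
step 0: K = P̄·Hᵀ·S⁻¹ = [-1/93; -46/93]
step 0: x' = x̄ + K·y = [-25/31, 28/31]
step 0: P' = (I − K·H)·P̄ = [278/93 140/93; 140/93 116/93]
step 1: x̄ = F·x = [28/31, 6/31]
step 1: P̄ = F·P·Fᵀ + Q = [302/93 512/93; 512/93 3068/93]
step 1: y = z − H·x̄ = [77/31]
step 1: S = H·P̄·Hᵀ + R = [10712/93]
step 1: K = P̄·Hᵀ·S⁻¹ = [-361/5356; -703/1339]
step 1: x' = x̄ + K·y = [3941/5356, -1487/1339]
step 1: P' = (I − K·H)·P̄ = [7295/2678 1914/1339; 1914/1339 1660/1339]

step 0: x' = [-25/31, 28/31], P' = [278/93 140/93; 140/93 116/93]
step 1: x' = [3941/5356, -1487/1339], P' = [7295/2678 1914/1339; 1914/1339 1660/1339]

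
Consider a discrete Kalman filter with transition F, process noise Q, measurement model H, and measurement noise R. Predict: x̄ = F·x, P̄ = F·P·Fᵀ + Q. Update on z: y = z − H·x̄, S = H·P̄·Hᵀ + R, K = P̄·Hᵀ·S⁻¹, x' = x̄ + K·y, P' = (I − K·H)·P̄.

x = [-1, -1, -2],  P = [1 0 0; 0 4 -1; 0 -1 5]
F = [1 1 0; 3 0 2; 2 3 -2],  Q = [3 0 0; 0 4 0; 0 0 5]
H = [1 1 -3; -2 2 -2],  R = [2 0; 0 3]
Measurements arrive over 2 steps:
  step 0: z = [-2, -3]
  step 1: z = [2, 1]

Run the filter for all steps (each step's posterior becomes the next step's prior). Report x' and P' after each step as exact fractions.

step 0: x' = [-40662/16807, -103637/16807, -37115/16807], P' = [148933/33614 139586/16807 139761/33614; 139586/16807 293281/16807 146147/16807; 139761/33614 146147/16807 151411/33614]
step 1: x' = [87726395/75217327, 347603615/150434654, 74820765/150434654], P' = [1005405321/150434654 1917360433/150434654 488467391/75217327; 1917360433/150434654 7876257365/300869308 4000981503/300869308; 488467391/75217327 4000981503/300869308 2083474819/300869308]

step 0: x̄ = F·x = [-2, -7, -1]
step 0: P̄ = F·P·Fᵀ + Q = [8 1 16; 1 33 -20; 16 -20 77]
step 0: y = z − H·x̄ = [4, 5]
step 0: S = H·P̄·Hᵀ + R = [762 736; 736 755]
step 0: K = P̄·Hᵀ·S⁻¹ = [4411/33614 -3174/16807; -2787/16807 5032/16807; -11089/33614 374/16807]
step 0: x' = x̄ + K·y = [-40662/16807, -103637/16807, -37115/16807]
step 0: P' = (I − K·H)·P̄ = [148933/33614 139586/16807 139761/33614; 139586/16807 293281/16807 146147/16807; 139761/33614 146147/16807 151411/33614]
step 1: x̄ = F·x = [-144299/16807, -196216/16807, -318005/16807]
step 1: P̄ = F·P·Fᵀ + Q = [1394681/33614 2148425/33614 1294651/16807; 2148425/33614 3757629/33614 2137372/16807; 1294651/16807 2137372/16807 2686476/16807]
step 1: y = z − H·x̄ = [-579886/16807, -515369/16807]
step 1: S = H·P̄·Hᵀ + R = [8344340/16807 6561432/16807; 6561432/16807 5765477/16807]
step 1: K = P̄·Hᵀ·S⁻¹ = [-2009648/75217327 -21659890/75217327; -145983139/300869308 6759166/75217327; -147786695/300869308 -6060480/75217327]
step 1: x' = x̄ + K·y = [87726395/75217327, 347603615/150434654, 74820765/150434654]
step 1: P' = (I − K·H)·P̄ = [1005405321/150434654 1917360433/150434654 488467391/75217327; 1917360433/150434654 7876257365/300869308 4000981503/300869308; 488467391/75217327 4000981503/300869308 2083474819/300869308]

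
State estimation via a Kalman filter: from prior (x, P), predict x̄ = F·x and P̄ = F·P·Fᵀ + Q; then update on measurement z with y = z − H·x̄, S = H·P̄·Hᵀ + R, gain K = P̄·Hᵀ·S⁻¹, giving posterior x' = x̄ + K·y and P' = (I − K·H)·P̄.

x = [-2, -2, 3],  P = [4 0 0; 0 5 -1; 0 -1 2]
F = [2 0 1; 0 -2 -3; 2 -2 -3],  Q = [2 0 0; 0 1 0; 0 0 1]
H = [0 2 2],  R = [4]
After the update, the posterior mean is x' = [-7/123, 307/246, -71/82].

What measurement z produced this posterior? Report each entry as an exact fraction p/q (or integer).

x̄ = F·x = [-1, -5, -9]
P̄ = F·P·Fᵀ + Q = [20 -4 12; -4 27 26; 12 26 43]
S = H·P̄·Hᵀ + R = [492]
K = P̄·Hᵀ·S⁻¹ = [4/123; 53/246; 23/82]
x' − x̄ = [116/123, 1537/246, 667/82] = K·y
y = (KᵀK)⁻¹·Kᵀ·(x' − x̄) = [29]
z = y + H·x̄ = [29] + [-28] = [1]

z = [1]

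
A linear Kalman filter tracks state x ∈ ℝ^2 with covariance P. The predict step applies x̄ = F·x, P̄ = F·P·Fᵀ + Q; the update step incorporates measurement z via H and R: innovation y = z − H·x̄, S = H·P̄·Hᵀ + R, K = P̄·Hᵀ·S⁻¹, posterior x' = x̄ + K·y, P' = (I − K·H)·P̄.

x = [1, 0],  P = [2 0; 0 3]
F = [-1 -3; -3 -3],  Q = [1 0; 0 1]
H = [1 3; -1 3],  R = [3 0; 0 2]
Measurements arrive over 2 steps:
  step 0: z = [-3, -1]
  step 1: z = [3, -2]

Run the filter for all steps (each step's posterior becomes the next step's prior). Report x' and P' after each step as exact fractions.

step 0: x' = [-3083/4168, -2823/4168], P' = [4425/4168 357/4168; 357/4168 577/4168]
step 1: x' = [5403639/2825170, 552387/2825170], P' = [1017537/1412585 100371/1412585; 100371/1412585 193823/1412585]

step 0: x̄ = F·x = [-1, -3]
step 0: P̄ = F·P·Fᵀ + Q = [30 33; 33 46]
step 0: y = z − H·x̄ = [7, 7]
step 0: S = H·P̄·Hᵀ + R = [645 384; 384 248]
step 0: K = P̄·Hᵀ·S⁻¹ = [229/521 -1677/4168; 87/521 687/4168]
step 0: x' = x̄ + K·y = [-3083/4168, -2823/4168]
step 0: P' = (I − K·H)·P̄ = [4425/4168 357/4168; 357/4168 577/4168]
step 1: x̄ = F·x = [1444/521, 8859/2084]
step 1: P̄ = F·P·Fᵀ + Q = [1991/521 2844/521; 2844/521 13903/1042]
step 1: y = z − H·x̄ = [-26101/2084, -24969/2084]
step 1: S = H·P̄·Hᵀ + R = [166363/1042 121145/1042; 121145/1042 97065/1042]
step 1: K = P̄·Hᵀ·S⁻¹ = [87910/282517 -358212/1412585; 45456/282517 240549/1412585]
step 1: x' = x̄ + K·y = [5403639/2825170, 552387/2825170]
step 1: P' = (I − K·H)·P̄ = [1017537/1412585 100371/1412585; 100371/1412585 193823/1412585]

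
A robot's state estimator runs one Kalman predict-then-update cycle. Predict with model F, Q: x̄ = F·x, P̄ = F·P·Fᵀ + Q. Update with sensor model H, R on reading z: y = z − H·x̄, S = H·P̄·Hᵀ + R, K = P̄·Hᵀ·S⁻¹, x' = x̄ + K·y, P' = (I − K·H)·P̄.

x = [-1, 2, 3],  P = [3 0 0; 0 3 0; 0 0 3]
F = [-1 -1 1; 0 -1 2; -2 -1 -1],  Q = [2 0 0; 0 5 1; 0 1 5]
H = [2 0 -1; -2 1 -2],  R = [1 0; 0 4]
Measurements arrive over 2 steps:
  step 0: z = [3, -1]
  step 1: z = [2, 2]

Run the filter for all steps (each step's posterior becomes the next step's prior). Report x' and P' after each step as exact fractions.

step 0: x̄ = F·x = [2, 4, -3]
step 0: P̄ = F·P·Fᵀ + Q = [11 9 6; 9 20 -2; 6 -2 23]
step 0: y = z − H·x̄ = [-4, -7]
step 0: S = H·P̄·Hᵀ + R = [44 10; 10 180]
step 0: K = P̄·Hᵀ·S⁻¹ = [313/782 -63/391; 177/391 16/1955; -3/17 -11/34]
step 0: x' = x̄ + K·y = [597/391, 4168/1955, -1/34]
step 0: P' = (I − K·H)·P̄ = [222/391 767/391 25/34; 767/391 21304/1955 59/17; 25/34 59/17 28/17]
step 1: x̄ = F·x = [-627/170, -4283/1955, -20161/3910]
step 1: P̄ = F·P·Fᵀ + Q = [903/85 363/85 2641/170; 363/85 16819/1955 11954/1955; 2641/170 11954/1955 73399/1955]
step 1: y = z − H·x̄ = [16501/3910, -26389/1955]
step 1: S = H·P̄·Hᵀ + R = [36944/1955 7723/1955; 7723/1955 563071/1955]
step 1: K = P̄·Hᵀ·S⁻¹ = [20557/60802 -10425/60802; 1460315/10609949 -468248/10609949; -410355/1515707 -520864/1515707]
step 1: x' = x̄ + K·y = [6443/121604, -21521725/21219898, -2516439/1515707]
step 1: P' = (I − K·H)·P̄ = [55249/121604 82933/60802 2478/4343; 82933/60802 82037229/10609949 3926186/1515707; 2478/4343 3926186/1515707 2139999/1515707]

step 0: x' = [597/391, 4168/1955, -1/34], P' = [222/391 767/391 25/34; 767/391 21304/1955 59/17; 25/34 59/17 28/17]
step 1: x' = [6443/121604, -21521725/21219898, -2516439/1515707], P' = [55249/121604 82933/60802 2478/4343; 82933/60802 82037229/10609949 3926186/1515707; 2478/4343 3926186/1515707 2139999/1515707]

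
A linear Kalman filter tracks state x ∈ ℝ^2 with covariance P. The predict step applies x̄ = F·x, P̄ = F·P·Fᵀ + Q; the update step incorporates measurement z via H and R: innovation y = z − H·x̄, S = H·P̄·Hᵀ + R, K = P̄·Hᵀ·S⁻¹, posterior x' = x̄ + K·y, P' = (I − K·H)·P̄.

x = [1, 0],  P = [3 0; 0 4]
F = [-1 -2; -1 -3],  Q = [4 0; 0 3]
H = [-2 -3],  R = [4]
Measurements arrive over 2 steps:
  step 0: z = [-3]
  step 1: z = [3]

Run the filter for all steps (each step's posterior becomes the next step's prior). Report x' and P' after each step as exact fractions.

step 0: x̄ = F·x = [-1, -1]
step 0: P̄ = F·P·Fᵀ + Q = [23 27; 27 42]
step 0: y = z − H·x̄ = [-8]
step 0: S = H·P̄·Hᵀ + R = [798]
step 0: K = P̄·Hᵀ·S⁻¹ = [-127/798; -30/133]
step 0: x' = x̄ + K·y = [109/399, 107/133]
step 0: P' = (I − K·H)·P̄ = [2225/798 -219/133; -219/133 186/133]
step 1: x̄ = F·x = [-751/399, -1072/399]
step 1: P̄ = F·P·Fᵀ + Q = [4625/798 2351/798; 2351/798 6779/798]
step 1: y = z − H·x̄ = [-503/57]
step 1: S = H·P̄·Hᵀ + R = [15845/114]
step 1: K = P̄·Hᵀ·S⁻¹ = [-2329/15845; -3577/15845]
step 1: x' = x̄ + K·y = [-64898/110915, -77039/110915]
step 1: P' = (I − K·H)·P̄ = [309767/110915 -184774/110915; -184774/110915 156568/110915]

step 0: x' = [109/399, 107/133], P' = [2225/798 -219/133; -219/133 186/133]
step 1: x' = [-64898/110915, -77039/110915], P' = [309767/110915 -184774/110915; -184774/110915 156568/110915]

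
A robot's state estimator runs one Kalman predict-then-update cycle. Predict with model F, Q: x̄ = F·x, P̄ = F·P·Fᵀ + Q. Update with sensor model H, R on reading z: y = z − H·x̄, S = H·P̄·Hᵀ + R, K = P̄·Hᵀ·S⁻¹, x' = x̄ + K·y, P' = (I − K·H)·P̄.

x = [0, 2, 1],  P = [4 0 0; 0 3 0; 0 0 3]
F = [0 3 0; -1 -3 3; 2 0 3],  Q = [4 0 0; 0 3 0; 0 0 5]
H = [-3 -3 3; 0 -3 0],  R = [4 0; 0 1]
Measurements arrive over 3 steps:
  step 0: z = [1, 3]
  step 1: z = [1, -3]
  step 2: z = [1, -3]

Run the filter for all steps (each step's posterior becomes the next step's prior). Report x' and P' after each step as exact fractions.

step 0: x' = [1090299/221575, -222492/221575, 939852/221575], P' = [3666589/221575 -12312/221575 3630897/221575; -12312/221575 24571/221575 12199/221575; 3630897/221575 12199/221575 3717156/221575]
step 1: x' = [-127175363580/45393496477, 45809465955/45393496477, -65413864770/45393496477], P' = [205555925989/45393496477 747481176/45393496477 203974419213/45393496477; 747481176/45393496477 5007965152/45393496477 5839943884/45393496477; 203974419213/45393496477 5839943884/45393496477 227489517777/45393496477]
step 2: x' = [1429556809214451/547410385071155, 2701085538668592/2737051925355775, 10625523766194132/2737051925355775], P' = [489838717534156/109482077014231 7963801007544/547410385071155 2425345953486084/547410385071155; 7963801007544/547410385071155 301701980416138/2737051925355775 345825762153598/2737051925355775; 2425345953486084/547410385071155 345825762153598/2737051925355775 13516434222855258/2737051925355775]

step 0: x̄ = F·x = [6, -3, 3]
step 0: P̄ = F·P·Fᵀ + Q = [31 -27 0; -27 61 19; 0 19 48]
step 0: y = z − H·x̄ = [1, -6]
step 0: S = H·P̄·Hᵀ + R = [436 135; 135 550]
step 0: K = P̄·Hᵀ·S⁻¹ = [-3507/44315 36936/221575; -9/44315 -73713/221575; 11109/44315 -36597/221575]
step 0: x' = x̄ + K·y = [1090299/221575, -222492/221575, 939852/221575]
step 0: P' = (I − K·H)·P̄ = [3666589/221575 -12312/221575 3630897/221575; -12312/221575 24571/221575 12199/221575; 3630897/221575 12199/221575 3717156/221575]
step 1: x̄ = F·x = [-667476/221575, 2396733/221575, 5000154/221575]
step 1: P̄ = F·P·Fᵀ + Q = [1107439/221575 -74412/221575 35919/221575; -74412/221575 15928021/221575 36977998/221575; 35919/221575 36977998/221575 92799399/221575]
step 1: y = z − H·x̄ = [-9591116/221575, 6525474/221575]
step 1: S = H·P̄·Hᵀ + R = [321810109/221575 -190119501/221575; -190119501/221575 143573764/221575]
step 1: K = P̄·Hᵀ·S⁻¹ = [-1746740964/45393496477 -2242443528/45393496477; 63373167/45393496477 -15023895456/45393496477; 13256366010/45393496477 -17519831652/45393496477]
step 1: x' = x̄ + K·y = [-127175363580/45393496477, 45809465955/45393496477, -65413864770/45393496477]
step 1: P' = (I − K·H)·P̄ = [205555925989/45393496477 747481176/45393496477 203974419213/45393496477; 747481176/45393496477 5007965152/45393496477 5839943884/45393496477; 203974419213/45393496477 5839943884/45393496477 227489517777/45393496477]
step 2: x̄ = F·x = [137428397865/45393496477, -206494628595/45393496477, -450592321470/45393496477]
step 2: P̄ = F·P·Fᵀ + Q = [226645672276/45393496477 5245365060/45393496477 57044382012/45393496477; 5245365060/45393496477 1109733143647/45393496477 2191172683642/45393496477; 57044382012/45393496477 2191172683642/45393496477 5544289876890/45393496477]
step 2: y = z − H·x̄ = [1189971768697/45393496477, -755664375216/45393496477]
step 2: S = H·P̄·Hᵀ + R = [21734101610533/45393496477 -9685747574415/45393496477; -9685747574415/45393496477 10032991789300/45393496477]
step 2: K = P̄·Hᵀ·S⁻¹ = [-4771715278836/109482077014231 -23891403022632/547410385071155; 645716504961/547410385071155 -905105941248414/2737051925355775; 156581803990686/547410385071155 -1037477286460794/2737051925355775]
step 2: x' = x̄ + K·y = [1429556809214451/547410385071155, 2701085538668592/2737051925355775, 10625523766194132/2737051925355775]
step 2: P' = (I − K·H)·P̄ = [489838717534156/109482077014231 7963801007544/547410385071155 2425345953486084/547410385071155; 7963801007544/547410385071155 301701980416138/2737051925355775 345825762153598/2737051925355775; 2425345953486084/547410385071155 345825762153598/2737051925355775 13516434222855258/2737051925355775]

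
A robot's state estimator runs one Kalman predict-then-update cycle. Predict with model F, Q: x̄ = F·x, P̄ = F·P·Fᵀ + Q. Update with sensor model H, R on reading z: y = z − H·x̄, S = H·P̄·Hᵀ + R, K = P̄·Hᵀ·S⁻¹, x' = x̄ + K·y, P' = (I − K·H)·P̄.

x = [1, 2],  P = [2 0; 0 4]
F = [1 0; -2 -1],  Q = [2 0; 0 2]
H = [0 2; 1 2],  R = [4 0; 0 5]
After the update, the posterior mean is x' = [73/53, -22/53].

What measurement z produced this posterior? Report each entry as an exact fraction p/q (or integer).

z = [-2, 3]

x̄ = F·x = [1, -4]
P̄ = F·P·Fᵀ + Q = [4 -4; -4 14]
S = H·P̄·Hᵀ + R = [60 48; 48 49]
K = P̄·Hᵀ·S⁻¹ = [-50/159 12/53; 55/159 8/53]
x' − x̄ = [20/53, 190/53] = K·y
y = (KᵀK)⁻¹·Kᵀ·(x' − x̄) = [6, 10]
z = y + H·x̄ = [6, 10] + [-8, -7] = [-2, 3]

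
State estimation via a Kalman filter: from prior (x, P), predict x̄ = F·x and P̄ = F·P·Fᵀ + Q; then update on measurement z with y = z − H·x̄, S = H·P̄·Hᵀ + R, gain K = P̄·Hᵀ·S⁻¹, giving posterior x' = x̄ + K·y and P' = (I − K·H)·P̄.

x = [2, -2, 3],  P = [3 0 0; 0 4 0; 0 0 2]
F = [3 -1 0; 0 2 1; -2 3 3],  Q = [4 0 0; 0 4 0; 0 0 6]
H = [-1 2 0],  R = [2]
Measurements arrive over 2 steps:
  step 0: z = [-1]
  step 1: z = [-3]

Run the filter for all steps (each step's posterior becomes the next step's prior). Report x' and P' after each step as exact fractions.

step 0: x' = [797/157, 311/157, 653/157], P' = [2894/157 1396/157 -120/157; 1396/157 750/157 30/157; -120/157 30/157 3204/157]
step 1: x' = [158814/10613, 63958/10613, 17306/10613], P' = [1170048/10613 581986/10613 87884/10613; 581986/10613 294702/10613 55694/10613; 87884/10613 55694/10613 493844/10613]

step 0: x̄ = F·x = [8, -1, -1]
step 0: P̄ = F·P·Fᵀ + Q = [35 -8 -30; -8 22 30; -30 30 72]
step 0: y = z − H·x̄ = [9]
step 0: S = H·P̄·Hᵀ + R = [157]
step 0: K = P̄·Hᵀ·S⁻¹ = [-51/157; 52/157; 90/157]
step 0: x' = x̄ + K·y = [797/157, 311/157, 653/157]
step 0: P' = (I − K·H)·P̄ = [2894/157 1396/157 -120/157; 1396/157 750/157 30/157; -120/157 30/157 3204/157]
step 1: x̄ = F·x = [2080/157, 1275/157, 1298/157]
step 1: P̄ = F·P·Fᵀ + Q = [19048/157 6486/157 -5428/157; 6486/157 6952/157 9038/157; -5428/157 9038/157 33332/157]
step 1: y = z − H·x̄ = [-941/157]
step 1: S = H·P̄·Hᵀ + R = [21226/157]
step 1: K = P̄·Hᵀ·S⁻¹ = [-3038/10613; 3709/10613; 11752/10613]
step 1: x' = x̄ + K·y = [158814/10613, 63958/10613, 17306/10613]
step 1: P' = (I − K·H)·P̄ = [1170048/10613 581986/10613 87884/10613; 581986/10613 294702/10613 55694/10613; 87884/10613 55694/10613 493844/10613]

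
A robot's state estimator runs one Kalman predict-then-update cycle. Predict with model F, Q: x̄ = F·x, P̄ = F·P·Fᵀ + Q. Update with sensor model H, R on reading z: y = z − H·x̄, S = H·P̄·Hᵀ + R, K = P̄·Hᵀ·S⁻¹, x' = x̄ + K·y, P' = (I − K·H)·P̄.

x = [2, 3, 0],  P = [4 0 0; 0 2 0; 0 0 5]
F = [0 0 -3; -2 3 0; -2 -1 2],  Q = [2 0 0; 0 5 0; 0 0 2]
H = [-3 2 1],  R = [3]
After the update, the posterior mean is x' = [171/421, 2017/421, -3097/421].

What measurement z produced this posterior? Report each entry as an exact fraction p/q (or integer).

z = [1]

x̄ = F·x = [0, 5, -7]
P̄ = F·P·Fᵀ + Q = [47 0 -30; 0 39 10; -30 10 40]
S = H·P̄·Hᵀ + R = [842]
K = P̄·Hᵀ·S⁻¹ = [-171/842; 44/421; 75/421]
x' − x̄ = [171/421, -88/421, -150/421] = K·y
y = (KᵀK)⁻¹·Kᵀ·(x' − x̄) = [-2]
z = y + H·x̄ = [-2] + [3] = [1]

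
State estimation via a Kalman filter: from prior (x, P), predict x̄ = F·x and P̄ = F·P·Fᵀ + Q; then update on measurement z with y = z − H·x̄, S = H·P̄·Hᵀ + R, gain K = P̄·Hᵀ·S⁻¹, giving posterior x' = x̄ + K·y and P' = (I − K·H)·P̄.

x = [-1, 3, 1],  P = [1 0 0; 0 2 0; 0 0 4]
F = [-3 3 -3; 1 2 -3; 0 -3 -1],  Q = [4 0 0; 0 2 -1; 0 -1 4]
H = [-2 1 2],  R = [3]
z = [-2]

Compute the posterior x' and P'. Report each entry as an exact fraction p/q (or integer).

x' = [-430/143, -479/143, -359/143]
P' = [8961/286 8325/286 4647/286; 8325/286 11417/286 2549/286; 4647/286 2549/286 3467/286]

x̄ = F·x = [9, 2, -10]
P̄ = F·P·Fᵀ + Q = [67 45 -6; 45 47 -1; -6 -1 26]
y = z − H·x̄ = [34]
S = H·P̄·Hᵀ + R = [286]
K = P̄·Hᵀ·S⁻¹ = [-101/286; -45/286; 63/286]
x' = x̄ + K·y = [-430/143, -479/143, -359/143]
P' = (I − K·H)·P̄ = [8961/286 8325/286 4647/286; 8325/286 11417/286 2549/286; 4647/286 2549/286 3467/286]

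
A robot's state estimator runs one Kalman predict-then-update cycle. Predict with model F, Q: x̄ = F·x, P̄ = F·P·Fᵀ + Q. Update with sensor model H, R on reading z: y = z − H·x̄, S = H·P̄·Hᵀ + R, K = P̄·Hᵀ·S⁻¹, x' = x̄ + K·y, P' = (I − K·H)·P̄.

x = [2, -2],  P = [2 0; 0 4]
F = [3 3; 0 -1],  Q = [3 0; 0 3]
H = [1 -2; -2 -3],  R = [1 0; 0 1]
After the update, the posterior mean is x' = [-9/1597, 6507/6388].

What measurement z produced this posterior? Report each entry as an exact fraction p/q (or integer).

z = [-2, -3]

x̄ = F·x = [0, 2]
P̄ = F·P·Fᵀ + Q = [57 -12; -12 7]
S = H·P̄·Hᵀ + R = [134 -84; -84 148]
K = P̄·Hᵀ·S⁻¹ = [1359/3194 -456/1597; -899/3194 -891/6388]
x' − x̄ = [-9/1597, -6269/6388] = K·y
y = (KᵀK)⁻¹·Kᵀ·(x' − x̄) = [2, 3]
z = y + H·x̄ = [2, 3] + [-4, -6] = [-2, -3]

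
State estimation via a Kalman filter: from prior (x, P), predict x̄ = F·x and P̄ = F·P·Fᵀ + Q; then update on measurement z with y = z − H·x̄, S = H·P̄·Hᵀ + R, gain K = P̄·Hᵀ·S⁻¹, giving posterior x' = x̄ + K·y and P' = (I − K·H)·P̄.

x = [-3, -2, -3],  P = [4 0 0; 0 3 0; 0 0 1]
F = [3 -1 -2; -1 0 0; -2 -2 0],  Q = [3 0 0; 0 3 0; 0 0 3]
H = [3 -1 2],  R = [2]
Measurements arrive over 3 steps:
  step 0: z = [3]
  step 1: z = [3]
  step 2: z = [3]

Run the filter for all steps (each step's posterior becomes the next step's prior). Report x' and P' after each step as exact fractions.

step 0: x' = [-1625/371, 1410/371, 10], P' = [4070/371 -1374/371 -18; -1374/371 1868/371 8; -18 8 31]
step 1: x' = [1617625/504652, -695159/504652, -1015685/252326], P' = [17007937/1513956 -1199225/504652 -13393129/756978; -1199225/504652 1966699/504652 1378557/252326; -13393129/756978 1378557/252326 11061832/378489]
step 2: x' = [2175085264/1828838787, -984749279/1828838787, -986498228/1828838787], P' = [21397474123/1828838787 -1530647713/609612929 -33739453124/1828838787; -1530647713/609612929 7195830277/1828838787 3462777642/609612929; -33739453124/1828838787 3462777642/609612929 55689417985/1828838787]

step 0: x̄ = F·x = [-1, 3, 10]
step 0: P̄ = F·P·Fᵀ + Q = [46 -12 -18; -12 7 8; -18 8 31]
step 0: y = z − H·x̄ = [-11]
step 0: S = H·P̄·Hᵀ + R = [371]
step 0: K = P̄·Hᵀ·S⁻¹ = [114/371; -27/371; 0]
step 0: x' = x̄ + K·y = [-1625/371, 1410/371, 10]
step 0: P' = (I − K·H)·P̄ = [4070/371 -1374/371 -18; -1374/371 1868/371 8; -18 8 31]
step 1: x̄ = F·x = [-13705/371, 1625/371, 430/371]
step 1: P̄ = F·P·Fᵀ + Q = [185867/371 -26940/371 -30028/371; -26940/371 5183/371 5392/371; -30028/371 5392/371 13873/371]
step 1: y = z − H·x̄ = [42993/371]
step 1: S = H·P̄·Hᵀ + R = [1513956/371]
step 1: K = P̄·Hᵀ·S⁻¹ = [524485/1513956; -25073/504652; -33865/756978]
step 1: x' = x̄ + K·y = [1617625/504652, -695159/504652, -1015685/252326]
step 1: P' = (I − K·H)·P̄ = [17007937/1513956 -1199225/504652 -13393129/756978; -1199225/504652 1966699/504652 1378557/252326; -13393129/756978 1378557/252326 11061832/378489]
step 2: x̄ = F·x = [4805387/252326, -1617625/504652, -461233/126163]
step 2: P̄ = F·P·Fᵀ + Q = [179152306/378489 -54097001/756978 -37479098/378489; -54097001/756978 21549805/1513956 6705131/378489; -37479098/378489 6705131/378489 16848151/378489]
step 2: y = z − H·x̄ = [-25246127/504652]
step 2: S = H·P̄·Hᵀ + R = [1828838787/504652]
step 2: K = P̄·Hᵀ·S⁻¹ = [652729630/1828838787; -97496921/1828838787; -113928164/1828838787]
step 2: x' = x̄ + K·y = [2175085264/1828838787, -984749279/1828838787, -986498228/1828838787]
step 2: P' = (I − K·H)·P̄ = [21397474123/1828838787 -1530647713/609612929 -33739453124/1828838787; -1530647713/609612929 7195830277/1828838787 3462777642/609612929; -33739453124/1828838787 3462777642/609612929 55689417985/1828838787]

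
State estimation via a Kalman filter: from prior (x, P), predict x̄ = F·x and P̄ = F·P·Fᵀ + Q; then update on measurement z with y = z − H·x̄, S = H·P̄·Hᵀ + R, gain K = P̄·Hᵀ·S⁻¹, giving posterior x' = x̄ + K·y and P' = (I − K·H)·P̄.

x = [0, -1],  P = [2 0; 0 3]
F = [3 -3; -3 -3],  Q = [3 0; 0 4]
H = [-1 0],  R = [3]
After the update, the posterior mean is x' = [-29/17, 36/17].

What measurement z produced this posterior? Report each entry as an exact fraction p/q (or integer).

z = [2]

x̄ = F·x = [3, 3]
P̄ = F·P·Fᵀ + Q = [48 9; 9 49]
S = H·P̄·Hᵀ + R = [51]
K = P̄·Hᵀ·S⁻¹ = [-16/17; -3/17]
x' − x̄ = [-80/17, -15/17] = K·y
y = (KᵀK)⁻¹·Kᵀ·(x' − x̄) = [5]
z = y + H·x̄ = [5] + [-3] = [2]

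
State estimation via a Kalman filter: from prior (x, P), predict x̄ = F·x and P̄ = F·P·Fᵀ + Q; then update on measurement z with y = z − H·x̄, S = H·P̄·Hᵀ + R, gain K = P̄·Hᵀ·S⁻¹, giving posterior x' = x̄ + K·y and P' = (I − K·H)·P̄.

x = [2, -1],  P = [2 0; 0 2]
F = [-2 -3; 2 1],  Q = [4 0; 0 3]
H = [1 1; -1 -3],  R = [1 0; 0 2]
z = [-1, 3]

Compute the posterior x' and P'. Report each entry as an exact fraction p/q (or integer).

x' = [-59/871, -760/871]
P' = [2194/871 -998/871; -998/871 608/871]

x̄ = F·x = [-1, 3]
P̄ = F·P·Fᵀ + Q = [30 -14; -14 13]
y = z − H·x̄ = [-3, 11]
S = H·P̄·Hᵀ + R = [16 -13; -13 65]
K = P̄·Hᵀ·S⁻¹ = [92/67 400/871; -30/67 -413/871]
x' = x̄ + K·y = [-59/871, -760/871]
P' = (I − K·H)·P̄ = [2194/871 -998/871; -998/871 608/871]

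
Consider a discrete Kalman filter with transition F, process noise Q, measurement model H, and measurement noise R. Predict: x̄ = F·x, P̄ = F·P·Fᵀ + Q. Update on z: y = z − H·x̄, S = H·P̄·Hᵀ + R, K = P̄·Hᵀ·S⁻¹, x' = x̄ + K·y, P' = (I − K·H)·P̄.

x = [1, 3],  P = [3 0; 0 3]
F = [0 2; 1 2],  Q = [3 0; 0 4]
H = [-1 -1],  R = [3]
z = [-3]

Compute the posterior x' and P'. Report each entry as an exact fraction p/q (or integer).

x' = [96/61, 117/61]
P' = [186/61 -105/61; -105/61 198/61]

x̄ = F·x = [6, 7]
P̄ = F·P·Fᵀ + Q = [15 12; 12 19]
y = z − H·x̄ = [10]
S = H·P̄·Hᵀ + R = [61]
K = P̄·Hᵀ·S⁻¹ = [-27/61; -31/61]
x' = x̄ + K·y = [96/61, 117/61]
P' = (I − K·H)·P̄ = [186/61 -105/61; -105/61 198/61]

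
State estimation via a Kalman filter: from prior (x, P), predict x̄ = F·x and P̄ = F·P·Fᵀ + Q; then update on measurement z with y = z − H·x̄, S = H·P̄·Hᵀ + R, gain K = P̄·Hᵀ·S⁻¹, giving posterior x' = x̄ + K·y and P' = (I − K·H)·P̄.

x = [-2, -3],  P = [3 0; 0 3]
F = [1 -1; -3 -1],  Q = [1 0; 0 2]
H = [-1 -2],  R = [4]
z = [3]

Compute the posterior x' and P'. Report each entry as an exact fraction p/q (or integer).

x̄ = F·x = [1, 9]
P̄ = F·P·Fᵀ + Q = [7 -6; -6 32]
y = z − H·x̄ = [22]
S = H·P̄·Hᵀ + R = [115]
K = P̄·Hᵀ·S⁻¹ = [1/23; -58/115]
x' = x̄ + K·y = [45/23, -241/115]
P' = (I − K·H)·P̄ = [156/23 -80/23; -80/23 316/115]

x' = [45/23, -241/115]
P' = [156/23 -80/23; -80/23 316/115]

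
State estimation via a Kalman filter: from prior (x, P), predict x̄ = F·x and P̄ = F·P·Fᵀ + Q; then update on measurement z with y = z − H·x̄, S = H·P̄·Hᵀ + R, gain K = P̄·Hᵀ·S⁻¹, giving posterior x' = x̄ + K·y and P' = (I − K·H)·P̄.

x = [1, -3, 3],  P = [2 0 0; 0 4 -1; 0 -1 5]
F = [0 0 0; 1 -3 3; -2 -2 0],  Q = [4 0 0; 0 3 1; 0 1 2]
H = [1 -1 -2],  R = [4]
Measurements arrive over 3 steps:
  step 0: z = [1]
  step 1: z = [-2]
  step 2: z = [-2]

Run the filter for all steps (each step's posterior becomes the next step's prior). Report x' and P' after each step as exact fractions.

step 0: x̄ = F·x = [0, 19, 4]
step 0: P̄ = F·P·Fᵀ + Q = [4 0 0; 0 104 27; 0 27 26]
step 0: y = z − H·x̄ = [28]
step 0: S = H·P̄·Hᵀ + R = [324]
step 0: K = P̄·Hᵀ·S⁻¹ = [1/81; -79/162; -79/324]
step 0: x' = x̄ + K·y = [28/81, 433/81, -229/81]
step 0: P' = (I − K·H)·P̄ = [320/81 158/81 79/81; 158/81 2183/81 -1867/162; 79/81 -1867/162 2183/324]
step 1: x̄ = F·x = [0, -1958/81, -922/81]
step 1: P̄ = F·P·Fᵀ + Q = [4 0 0; 0 165803/324 18298/81; 0 18298/81 11438/81]
step 1: y = z − H·x̄ = [-3964/81]
step 1: S = H·P̄·Hᵀ + R = [644171/324]
step 1: K = P̄·Hᵀ·S⁻¹ = [1296/644171; -312187/644171; -164696/644171]
step 1: x' = x̄ + K·y = [-63424/644171, -293550/644171, 727522/644171]
step 1: P' = (I − K·H)·P̄ = [2571500/644171 1248748/644171 658784/644171; 1248748/644171 28841856/644171 -13172180/644171; 658784/644171 -13172180/644171 7244874/644171]
step 2: x̄ = F·x = [0, 2999792/644171, 713948/644171]
step 2: P̄ = F·P·Fᵀ + Q = [4 0 0; 0 562844039/644171 248627675/644171; 0 248627675/644171 136931750/644171]
step 2: y = z − H·x̄ = [3139346/644171]
step 2: S = H·P̄·Hᵀ + R = [2110235107/644171]
step 2: K = P̄·Hᵀ·S⁻¹ = [2576684/2110235107; -1060099389/2110235107; -522491175/2110235107]
step 2: x' = x̄ + K·y = [12557384/2110235107, 4660637650/2110235107, -207526334/2110235107]
step 2: P' = (I − K·H)·P̄ = [8430633692/2110235107 4240397556/2110235107 2089964700/2110235107; 4240397556/2110235107 99232247812/2110235107 -45375726350/2110235107; 2089964700/2110235107 -45375726350/2110235107 24777827875/2110235107]

step 0: x' = [28/81, 433/81, -229/81], P' = [320/81 158/81 79/81; 158/81 2183/81 -1867/162; 79/81 -1867/162 2183/324]
step 1: x' = [-63424/644171, -293550/644171, 727522/644171], P' = [2571500/644171 1248748/644171 658784/644171; 1248748/644171 28841856/644171 -13172180/644171; 658784/644171 -13172180/644171 7244874/644171]
step 2: x' = [12557384/2110235107, 4660637650/2110235107, -207526334/2110235107], P' = [8430633692/2110235107 4240397556/2110235107 2089964700/2110235107; 4240397556/2110235107 99232247812/2110235107 -45375726350/2110235107; 2089964700/2110235107 -45375726350/2110235107 24777827875/2110235107]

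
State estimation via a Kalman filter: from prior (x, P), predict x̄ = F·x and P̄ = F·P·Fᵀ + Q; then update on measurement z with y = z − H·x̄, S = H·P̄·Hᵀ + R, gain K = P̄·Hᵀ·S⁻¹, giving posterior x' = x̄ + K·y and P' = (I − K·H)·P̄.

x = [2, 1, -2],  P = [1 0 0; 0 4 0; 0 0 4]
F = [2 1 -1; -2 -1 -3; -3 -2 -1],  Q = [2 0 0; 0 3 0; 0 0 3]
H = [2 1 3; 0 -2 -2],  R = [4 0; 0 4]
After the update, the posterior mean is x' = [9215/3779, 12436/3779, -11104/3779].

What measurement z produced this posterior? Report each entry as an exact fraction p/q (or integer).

x̄ = F·x = [7, 1, -6]
P̄ = F·P·Fᵀ + Q = [14 4 -10; 4 47 26; -10 26 32]
S = H·P̄·Hᵀ + R = [447 -470; -470 528]
K = P̄·Hᵀ·S⁻¹ = [1674/3779 1576/3779; 401/3779 -688/3779; -166/3779 -978/3779]
x' − x̄ = [-17238/3779, 8657/3779, 11570/3779] = K·y
y = (KᵀK)⁻¹·Kᵀ·(x' − x̄) = [1, -12]
z = y + H·x̄ = [1, -12] + [-3, 10] = [-2, -2]

z = [-2, -2]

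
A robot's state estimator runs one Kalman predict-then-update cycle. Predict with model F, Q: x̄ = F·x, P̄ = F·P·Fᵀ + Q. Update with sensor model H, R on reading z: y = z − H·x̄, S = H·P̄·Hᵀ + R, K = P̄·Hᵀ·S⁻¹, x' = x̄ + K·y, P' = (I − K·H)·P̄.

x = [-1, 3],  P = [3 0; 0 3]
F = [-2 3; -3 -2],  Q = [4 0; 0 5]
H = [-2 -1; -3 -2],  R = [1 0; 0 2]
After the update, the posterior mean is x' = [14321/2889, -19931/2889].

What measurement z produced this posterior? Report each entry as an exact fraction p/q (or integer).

z = [-3, -1]

x̄ = F·x = [11, -3]
P̄ = F·P·Fᵀ + Q = [43 0; 0 44]
S = H·P̄·Hᵀ + R = [217 346; 346 565]
K = P̄·Hᵀ·S⁻¹ = [-3956/2889 1763/2889; 5588/2889 -3872/2889]
x' − x̄ = [-17458/2889, -11264/2889] = K·y
y = (KᵀK)⁻¹·Kᵀ·(x' − x̄) = [16, 26]
z = y + H·x̄ = [16, 26] + [-19, -27] = [-3, -1]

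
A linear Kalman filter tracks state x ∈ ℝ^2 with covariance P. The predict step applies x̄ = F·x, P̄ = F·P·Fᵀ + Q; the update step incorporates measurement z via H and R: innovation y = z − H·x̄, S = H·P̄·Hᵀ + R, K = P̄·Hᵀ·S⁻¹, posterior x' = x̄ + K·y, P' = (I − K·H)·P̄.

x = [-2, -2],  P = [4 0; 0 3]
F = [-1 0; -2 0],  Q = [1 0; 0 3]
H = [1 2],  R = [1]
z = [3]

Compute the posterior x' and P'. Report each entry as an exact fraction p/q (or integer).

x' = [27/38, 67/57]
P' = [43/38 -9/19; -9/19 25/57]

x̄ = F·x = [2, 4]
P̄ = F·P·Fᵀ + Q = [5 8; 8 19]
y = z − H·x̄ = [-7]
S = H·P̄·Hᵀ + R = [114]
K = P̄·Hᵀ·S⁻¹ = [7/38; 23/57]
x' = x̄ + K·y = [27/38, 67/57]
P' = (I − K·H)·P̄ = [43/38 -9/19; -9/19 25/57]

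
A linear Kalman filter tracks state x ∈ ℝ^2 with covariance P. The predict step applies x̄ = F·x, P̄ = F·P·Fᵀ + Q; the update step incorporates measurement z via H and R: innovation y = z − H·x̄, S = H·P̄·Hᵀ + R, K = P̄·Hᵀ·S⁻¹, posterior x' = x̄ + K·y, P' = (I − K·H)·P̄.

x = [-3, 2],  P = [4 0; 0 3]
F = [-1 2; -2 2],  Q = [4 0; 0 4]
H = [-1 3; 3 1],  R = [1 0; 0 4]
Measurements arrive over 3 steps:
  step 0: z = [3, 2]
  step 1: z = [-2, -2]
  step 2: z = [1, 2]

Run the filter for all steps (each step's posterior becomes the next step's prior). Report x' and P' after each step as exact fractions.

step 0: x̄ = F·x = [7, 10]
step 0: P̄ = F·P·Fᵀ + Q = [20 20; 20 32]
step 0: y = z − H·x̄ = [-20, -29]
step 0: S = H·P̄·Hᵀ + R = [189 196; 196 336]
step 0: K = P̄·Hᵀ·S⁻¹ = [-5/56 65/224; 67/224 89/896]
step 0: x' = x̄ + K·y = [83/224, 1019/896]
step 0: P' = (I − K·H)·P̄ = [5/14 5/56; 5/56 29/224]
step 1: x̄ = F·x = [853/448, 687/448]
step 1: P̄ = F·P·Fᵀ + Q = [253/56 39/56; 39/56 293/56]
step 1: y = z − H·x̄ = [-263/56, -2071/224]
step 1: S = H·P̄·Hᵀ + R = [339/7 54/7; 54/7 757/14]
step 1: K = P̄·Hᵀ·S⁻¹ = [-23642/250791 46311/167194; 24650/83597 15605/167194]
step 1: x' = x̄ + K·y = [-107423/501582, -238843/334388]
step 1: P' = (I − K·H)·P̄ = [85724/250791 6898/83597; 6898/83597 10516/83597]
step 2: x̄ = F·x = [-304553/250791, -501683/501582]
step 2: P̄ = F·P·Fᵀ + Q = [1132304/250791 173476/250791; 173476/250791 1306700/250791]
step 2: y = z − H·x̄ = [1397525/501582, 3332165/501582]
step 2: S = H·P̄·Hᵀ + R = [12102539/250791 1910996/250791; 1910996/250791 13541456/250791]
step 2: K = P̄·Hᵀ·S⁻¹ = [-3765259/39932178 44240077/159728712; 5886763/19966089 7452971/79864356]
step 2: x' = x̄ + K·y = [115934563/319457424, 70479137/159728712]
step 2: P' = (I − K·H)·P̄ = [13648549/39932178 1647215/19966089; 1647215/19966089 2511326/19966089]

step 0: x' = [83/224, 1019/896], P' = [5/14 5/56; 5/56 29/224]
step 1: x' = [-107423/501582, -238843/334388], P' = [85724/250791 6898/83597; 6898/83597 10516/83597]
step 2: x' = [115934563/319457424, 70479137/159728712], P' = [13648549/39932178 1647215/19966089; 1647215/19966089 2511326/19966089]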